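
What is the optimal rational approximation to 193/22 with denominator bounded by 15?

114/13

Expand x = 193/22 as a continued fraction with the Euclidean algorithm:
  193 = 8*22 + 17, so a_0 = 8.
  22 = 1*17 + 5, so a_1 = 1.
  17 = 3*5 + 2, so a_2 = 3.
  5 = 2*2 + 1, so a_3 = 2.
  2 = 2*1 + 0, so a_4 = 2.
so x = [8; 1, 3, 2, 2].
Convergents (p_i = a_i*p_{i-1} + p_{i-2}, q_i = a_i*q_{i-1} + q_{i-2} with p_{-2}=0, p_{-1}=1, q_{-2}=1, q_{-1}=0), until the denominator exceeds 15:
  i=0: a_0=8, p_0 = 8*1 + 0 = 8, q_0 = 8*0 + 1 = 1.
  i=1: a_1=1, p_1 = 1*8 + 1 = 9, q_1 = 1*1 + 0 = 1.
  i=2: a_2=3, p_2 = 3*9 + 8 = 35, q_2 = 3*1 + 1 = 4.
  i=3: a_3=2, p_3 = 2*35 + 9 = 79, q_3 = 2*4 + 1 = 9.
  i=4: a_4=2, p_4 = 2*79 + 35 = 193, q_4 = 2*9 + 4 = 22.
q_4 = 22 > 15, so the last convergent with denominator <= 15 is p_3/q_3 = 79/9.
The closest fraction with denominator <= 15 is either p_3/q_3 or the intermediate fraction (k*p_3 + p_2)/(k*q_3 + q_2) with the largest k >= 1 whose denominator stays <= 15; these approach x as k grows, and every other convergent or intermediate fraction in range is farther away.
Largest k: floor((15 - q_2)/q_3) = floor((15 - 4)/9) = 1.
That gives (1*79 + 35)/(1*9 + 4) = 114/13.
Compare the errors: |x - 79/9| = |193*9 - 79*22|/(22*9) = 1/198, and |x - 114/13| = |193*13 - 114*22|/(22*13) = 1/286.
Cross-multiplying, 1*198 = 198 < 286 = 1*286, so 1/286 is smaller: the intermediate fraction 114/13 is closer to x than 79/9.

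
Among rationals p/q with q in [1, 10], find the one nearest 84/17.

49/10

Expand x = 84/17 as a continued fraction with the Euclidean algorithm:
  84 = 4*17 + 16, so a_0 = 4.
  17 = 1*16 + 1, so a_1 = 1.
  16 = 16*1 + 0, so a_2 = 16.
so x = [4; 1, 16].
Convergents (p_i = a_i*p_{i-1} + p_{i-2}, q_i = a_i*q_{i-1} + q_{i-2} with p_{-2}=0, p_{-1}=1, q_{-2}=1, q_{-1}=0), until the denominator exceeds 10:
  i=0: a_0=4, p_0 = 4*1 + 0 = 4, q_0 = 4*0 + 1 = 1.
  i=1: a_1=1, p_1 = 1*4 + 1 = 5, q_1 = 1*1 + 0 = 1.
  i=2: a_2=16, p_2 = 16*5 + 4 = 84, q_2 = 16*1 + 1 = 17.
q_2 = 17 > 10, so the last convergent with denominator <= 10 is p_1/q_1 = 5/1.
The closest fraction with denominator <= 10 is either p_1/q_1 or the intermediate fraction (k*p_1 + p_0)/(k*q_1 + q_0) with the largest k >= 1 whose denominator stays <= 10; these approach x as k grows, and every other convergent or intermediate fraction in range is farther away.
Largest k: floor((10 - q_0)/q_1) = floor((10 - 1)/1) = 9.
That gives (9*5 + 4)/(9*1 + 1) = 49/10.
Compare the errors: |x - 5/1| = |84*1 - 5*17|/(17*1) = 1/17, and |x - 49/10| = |84*10 - 49*17|/(17*10) = 7/170.
Cross-multiplying, 7*17 = 119 < 170 = 1*170, so 7/170 is smaller: the intermediate fraction 49/10 is closer to x than 5/1.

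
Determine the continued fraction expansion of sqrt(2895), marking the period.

Write x_i = (sqrt(2895) + m_i)/d_i with (m_0, d_0) = (0, 1). a_0 = floor(sqrt(2895)) = 53, since 53^2 = 2809 <= 2895 < 2916 = 54^2.
Iterate m_{i+1} = d_i*a_i - m_i, d_{i+1} = (2895 - m_{i+1}^2)/d_i, a_{i+1} = floor((a_0 + m_{i+1})/d_{i+1}):
  m_1 = 1*53 - 0 = 53, d_1 = (2895 - 53^2)/1 = 86/1 = 86, a_1 = floor((53 + 53)/86) = 1.
  m_2 = 86*1 - 53 = 33, d_2 = (2895 - 33^2)/86 = 1806/86 = 21, a_2 = floor((53 + 33)/21) = 4.
  m_3 = 21*4 - 33 = 51, d_3 = (2895 - 51^2)/21 = 294/21 = 14, a_3 = floor((53 + 51)/14) = 7.
  m_4 = 14*7 - 51 = 47, d_4 = (2895 - 47^2)/14 = 686/14 = 49, a_4 = floor((53 + 47)/49) = 2.
  m_5 = 49*2 - 47 = 51, d_5 = (2895 - 51^2)/49 = 294/49 = 6, a_5 = floor((53 + 51)/6) = 17.
  m_6 = 6*17 - 51 = 51, d_6 = (2895 - 51^2)/6 = 294/6 = 49, a_6 = floor((53 + 51)/49) = 2.
  m_7 = 49*2 - 51 = 47, d_7 = (2895 - 47^2)/49 = 686/49 = 14, a_7 = floor((53 + 47)/14) = 7.
  m_8 = 14*7 - 47 = 51, d_8 = (2895 - 51^2)/14 = 294/14 = 21, a_8 = floor((53 + 51)/21) = 4.
  m_9 = 21*4 - 51 = 33, d_9 = (2895 - 33^2)/21 = 1806/21 = 86, a_9 = floor((53 + 33)/86) = 1.
  m_10 = 86*1 - 33 = 53, d_10 = (2895 - 53^2)/86 = 86/86 = 1, a_10 = floor((53 + 53)/1) = 106.
  m_11 = 1*106 - 53 = 53, d_11 = (2895 - 53^2)/1 = 86/1 = 86: (m_11, d_11) = (m_1, d_1) = (53, 86), so from here the quotients repeat a_1, ..., a_10; the period length is 10.
Hence the expansion of sqrt(2895) is a_0 = 53 followed by the repeating block 1, 4, 7, 2, 17, 2, 7, 4, 1, 106 (period 10).

[53; (1, 4, 7, 2, 17, 2, 7, 4, 1, 106)]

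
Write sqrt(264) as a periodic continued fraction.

Write x_i = (sqrt(264) + m_i)/d_i with (m_0, d_0) = (0, 1). a_0 = floor(sqrt(264)) = 16, since 16^2 = 256 <= 264 < 289 = 17^2.
Iterate m_{i+1} = d_i*a_i - m_i, d_{i+1} = (264 - m_{i+1}^2)/d_i, a_{i+1} = floor((a_0 + m_{i+1})/d_{i+1}):
  m_1 = 1*16 - 0 = 16, d_1 = (264 - 16^2)/1 = 8/1 = 8, a_1 = floor((16 + 16)/8) = 4.
  m_2 = 8*4 - 16 = 16, d_2 = (264 - 16^2)/8 = 8/8 = 1, a_2 = floor((16 + 16)/1) = 32.
  m_3 = 1*32 - 16 = 16, d_3 = (264 - 16^2)/1 = 8/1 = 8: (m_3, d_3) = (m_1, d_1) = (16, 8), so from here the quotients repeat a_1, a_2; the period length is 2.
Hence the expansion of sqrt(264) is a_0 = 16 followed by the repeating block 4, 32 (period 2).

[16; (4, 32)]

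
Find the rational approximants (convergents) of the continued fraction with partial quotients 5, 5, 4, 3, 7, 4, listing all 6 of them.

5/1, 26/5, 109/21, 353/68, 2580/497, 10673/2056

Using the convergent recurrence p_i = a_i*p_{i-1} + p_{i-2}, q_i = a_i*q_{i-1} + q_{i-2} with p_{-2}=0, p_{-1}=1, q_{-2}=1, q_{-1}=0:
  i=0: a_0=5, p_0 = 5*1 + 0 = 5, q_0 = 5*0 + 1 = 1.
  i=1: a_1=5, p_1 = 5*5 + 1 = 26, q_1 = 5*1 + 0 = 5.
  i=2: a_2=4, p_2 = 4*26 + 5 = 109, q_2 = 4*5 + 1 = 21.
  i=3: a_3=3, p_3 = 3*109 + 26 = 353, q_3 = 3*21 + 5 = 68.
  i=4: a_4=7, p_4 = 7*353 + 109 = 2580, q_4 = 7*68 + 21 = 497.
  i=5: a_5=4, p_5 = 4*2580 + 353 = 10673, q_5 = 4*497 + 68 = 2056.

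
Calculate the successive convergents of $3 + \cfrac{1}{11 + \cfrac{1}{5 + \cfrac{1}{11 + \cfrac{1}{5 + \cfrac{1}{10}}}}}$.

Using the convergent recurrence p_i = a_i*p_{i-1} + p_{i-2}, q_i = a_i*q_{i-1} + q_{i-2} with p_{-2}=0, p_{-1}=1, q_{-2}=1, q_{-1}=0:
  i=0: a_0=3, p_0 = 3*1 + 0 = 3, q_0 = 3*0 + 1 = 1.
  i=1: a_1=11, p_1 = 11*3 + 1 = 34, q_1 = 11*1 + 0 = 11.
  i=2: a_2=5, p_2 = 5*34 + 3 = 173, q_2 = 5*11 + 1 = 56.
  i=3: a_3=11, p_3 = 11*173 + 34 = 1937, q_3 = 11*56 + 11 = 627.
  i=4: a_4=5, p_4 = 5*1937 + 173 = 9858, q_4 = 5*627 + 56 = 3191.
  i=5: a_5=10, p_5 = 10*9858 + 1937 = 100517, q_5 = 10*3191 + 627 = 32537.

3/1, 34/11, 173/56, 1937/627, 9858/3191, 100517/32537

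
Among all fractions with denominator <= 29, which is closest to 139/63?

64/29

Expand x = 139/63 as a continued fraction with the Euclidean algorithm:
  139 = 2*63 + 13, so a_0 = 2.
  63 = 4*13 + 11, so a_1 = 4.
  13 = 1*11 + 2, so a_2 = 1.
  11 = 5*2 + 1, so a_3 = 5.
  2 = 2*1 + 0, so a_4 = 2.
so x = [2; 4, 1, 5, 2].
Convergents (p_i = a_i*p_{i-1} + p_{i-2}, q_i = a_i*q_{i-1} + q_{i-2} with p_{-2}=0, p_{-1}=1, q_{-2}=1, q_{-1}=0), until the denominator exceeds 29:
  i=0: a_0=2, p_0 = 2*1 + 0 = 2, q_0 = 2*0 + 1 = 1.
  i=1: a_1=4, p_1 = 4*2 + 1 = 9, q_1 = 4*1 + 0 = 4.
  i=2: a_2=1, p_2 = 1*9 + 2 = 11, q_2 = 1*4 + 1 = 5.
  i=3: a_3=5, p_3 = 5*11 + 9 = 64, q_3 = 5*5 + 4 = 29.
  i=4: a_4=2, p_4 = 2*64 + 11 = 139, q_4 = 2*29 + 5 = 63.
q_4 = 63 > 29, so the last convergent with denominator <= 29 is p_3/q_3 = 64/29.
The closest fraction with denominator <= 29 is either p_3/q_3 or the intermediate fraction (k*p_3 + p_2)/(k*q_3 + q_2) with the largest k >= 1 whose denominator stays <= 29; these approach x as k grows, and every other convergent or intermediate fraction in range is farther away.
Largest k: floor((29 - q_2)/q_3) = floor((29 - 5)/29) = 0.
Since k = 0, no intermediate fraction beyond p_3/q_3 has denominator <= 29, so the convergent 64/29 is the closest (its error is |139*29 - 64*63|/(63*29) = 1/1827).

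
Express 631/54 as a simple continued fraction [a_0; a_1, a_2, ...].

[11; 1, 2, 5, 1, 2]

Run the Euclidean algorithm on 631 and 54; the successive quotients are the partial quotients a_0, a_1, ... (each step inverts the fractional part left over by the previous one):
  631 = 11*54 + 37, so a_0 = 11.
  54 = 1*37 + 17, so a_1 = 1.
  37 = 2*17 + 3, so a_2 = 2.
  17 = 5*3 + 2, so a_3 = 5.
  3 = 1*2 + 1, so a_4 = 1.
  2 = 2*1 + 0, so a_5 = 2.
The remainder reaches 0 after 6 divisions, so the expansion has 6 partial quotients, read off in order.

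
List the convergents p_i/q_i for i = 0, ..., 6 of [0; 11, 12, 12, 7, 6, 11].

Using the convergent recurrence p_i = a_i*p_{i-1} + p_{i-2}, q_i = a_i*q_{i-1} + q_{i-2} with p_{-2}=0, p_{-1}=1, q_{-2}=1, q_{-1}=0:
  i=0: a_0=0, p_0 = 0*1 + 0 = 0, q_0 = 0*0 + 1 = 1.
  i=1: a_1=11, p_1 = 11*0 + 1 = 1, q_1 = 11*1 + 0 = 11.
  i=2: a_2=12, p_2 = 12*1 + 0 = 12, q_2 = 12*11 + 1 = 133.
  i=3: a_3=12, p_3 = 12*12 + 1 = 145, q_3 = 12*133 + 11 = 1607.
  i=4: a_4=7, p_4 = 7*145 + 12 = 1027, q_4 = 7*1607 + 133 = 11382.
  i=5: a_5=6, p_5 = 6*1027 + 145 = 6307, q_5 = 6*11382 + 1607 = 69899.
  i=6: a_6=11, p_6 = 11*6307 + 1027 = 70404, q_6 = 11*69899 + 11382 = 780271.

0/1, 1/11, 12/133, 145/1607, 1027/11382, 6307/69899, 70404/780271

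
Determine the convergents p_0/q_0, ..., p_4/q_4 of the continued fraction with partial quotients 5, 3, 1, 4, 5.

5/1, 16/3, 21/4, 100/19, 521/99

Using the convergent recurrence p_i = a_i*p_{i-1} + p_{i-2}, q_i = a_i*q_{i-1} + q_{i-2} with p_{-2}=0, p_{-1}=1, q_{-2}=1, q_{-1}=0:
  i=0: a_0=5, p_0 = 5*1 + 0 = 5, q_0 = 5*0 + 1 = 1.
  i=1: a_1=3, p_1 = 3*5 + 1 = 16, q_1 = 3*1 + 0 = 3.
  i=2: a_2=1, p_2 = 1*16 + 5 = 21, q_2 = 1*3 + 1 = 4.
  i=3: a_3=4, p_3 = 4*21 + 16 = 100, q_3 = 4*4 + 3 = 19.
  i=4: a_4=5, p_4 = 5*100 + 21 = 521, q_4 = 5*19 + 4 = 99.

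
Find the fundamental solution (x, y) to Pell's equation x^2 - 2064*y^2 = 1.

First expand sqrt(2064) as a continued fraction. With x_i = (sqrt(2064) + m_i)/d_i and (m_0, d_0) = (0, 1): a_0 = floor(sqrt(2064)) = 45, since 45^2 = 2025 <= 2064 < 2116 = 46^2.
Iterate m_{i+1} = d_i*a_i - m_i, d_{i+1} = (2064 - m_{i+1}^2)/d_i, a_{i+1} = floor((a_0 + m_{i+1})/d_{i+1}):
  m_1 = 1*45 - 0 = 45, d_1 = (2064 - 45^2)/1 = 39/1 = 39, a_1 = floor((45 + 45)/39) = 2.
  m_2 = 39*2 - 45 = 33, d_2 = (2064 - 33^2)/39 = 975/39 = 25, a_2 = floor((45 + 33)/25) = 3.
  m_3 = 25*3 - 33 = 42, d_3 = (2064 - 42^2)/25 = 300/25 = 12, a_3 = floor((45 + 42)/12) = 7.
  m_4 = 12*7 - 42 = 42, d_4 = (2064 - 42^2)/12 = 300/12 = 25, a_4 = floor((45 + 42)/25) = 3.
  m_5 = 25*3 - 42 = 33, d_5 = (2064 - 33^2)/25 = 975/25 = 39, a_5 = floor((45 + 33)/39) = 2.
  m_6 = 39*2 - 33 = 45, d_6 = (2064 - 45^2)/39 = 39/39 = 1, a_6 = floor((45 + 45)/1) = 90.
  m_7 = 1*90 - 45 = 45, d_7 = (2064 - 45^2)/1 = 39/1 = 39: (m_7, d_7) = (m_1, d_1) = (45, 39), so from here the quotients repeat a_1, ..., a_6; the period length is 6.
So sqrt(2064) = [45; (2, 3, 7, 3, 2, 90)] with period length k = 6.
k is even, so the fundamental solution of x^2 - 2064y^2 = 1 is (p_{k-1}, q_{k-1}) = (p_5, q_5); compute convergents through index 5.
Convergents (p_i = a_i*p_{i-1} + p_{i-2}, q_i = a_i*q_{i-1} + q_{i-2} with p_{-2}=0, p_{-1}=1, q_{-2}=1, q_{-1}=0):
  i=0: a_0=45, p_0 = 45*1 + 0 = 45, q_0 = 45*0 + 1 = 1.
  i=1: a_1=2, p_1 = 2*45 + 1 = 91, q_1 = 2*1 + 0 = 2.
  i=2: a_2=3, p_2 = 3*91 + 45 = 318, q_2 = 3*2 + 1 = 7.
  i=3: a_3=7, p_3 = 7*318 + 91 = 2317, q_3 = 7*7 + 2 = 51.
  i=4: a_4=3, p_4 = 3*2317 + 318 = 7269, q_4 = 3*51 + 7 = 160.
  i=5: a_5=2, p_5 = 2*7269 + 2317 = 16855, q_5 = 2*160 + 51 = 371.
Check: 16855^2 - 2064*371^2 = 284091025 - 284091024 = 1, so (x, y) = (16855, 371) solves the equation, and by the theorem it is the least positive solution.

(x, y) = (16855, 371)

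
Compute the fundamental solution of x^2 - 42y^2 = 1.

First expand sqrt(42) as a continued fraction. With x_i = (sqrt(42) + m_i)/d_i and (m_0, d_0) = (0, 1): a_0 = floor(sqrt(42)) = 6, since 6^2 = 36 <= 42 < 49 = 7^2.
Iterate m_{i+1} = d_i*a_i - m_i, d_{i+1} = (42 - m_{i+1}^2)/d_i, a_{i+1} = floor((a_0 + m_{i+1})/d_{i+1}):
  m_1 = 1*6 - 0 = 6, d_1 = (42 - 6^2)/1 = 6/1 = 6, a_1 = floor((6 + 6)/6) = 2.
  m_2 = 6*2 - 6 = 6, d_2 = (42 - 6^2)/6 = 6/6 = 1, a_2 = floor((6 + 6)/1) = 12.
  m_3 = 1*12 - 6 = 6, d_3 = (42 - 6^2)/1 = 6/1 = 6: (m_3, d_3) = (m_1, d_1) = (6, 6), so from here the quotients repeat a_1, a_2; the period length is 2.
So sqrt(42) = [6; (2, 12)] with period length k = 2.
k is even, so the fundamental solution of x^2 - 42y^2 = 1 is (p_{k-1}, q_{k-1}) = (p_1, q_1); compute convergents through index 1.
Convergents (p_i = a_i*p_{i-1} + p_{i-2}, q_i = a_i*q_{i-1} + q_{i-2} with p_{-2}=0, p_{-1}=1, q_{-2}=1, q_{-1}=0):
  i=0: a_0=6, p_0 = 6*1 + 0 = 6, q_0 = 6*0 + 1 = 1.
  i=1: a_1=2, p_1 = 2*6 + 1 = 13, q_1 = 2*1 + 0 = 2.
Check: 13^2 - 42*2^2 = 169 - 168 = 1, so (x, y) = (13, 2) solves the equation, and by the theorem it is the least positive solution.

(x, y) = (13, 2)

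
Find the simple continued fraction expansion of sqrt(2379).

[48; (1, 3, 2, 3, 1, 96)]

Write x_i = (sqrt(2379) + m_i)/d_i with (m_0, d_0) = (0, 1). a_0 = floor(sqrt(2379)) = 48, since 48^2 = 2304 <= 2379 < 2401 = 49^2.
Iterate m_{i+1} = d_i*a_i - m_i, d_{i+1} = (2379 - m_{i+1}^2)/d_i, a_{i+1} = floor((a_0 + m_{i+1})/d_{i+1}):
  m_1 = 1*48 - 0 = 48, d_1 = (2379 - 48^2)/1 = 75/1 = 75, a_1 = floor((48 + 48)/75) = 1.
  m_2 = 75*1 - 48 = 27, d_2 = (2379 - 27^2)/75 = 1650/75 = 22, a_2 = floor((48 + 27)/22) = 3.
  m_3 = 22*3 - 27 = 39, d_3 = (2379 - 39^2)/22 = 858/22 = 39, a_3 = floor((48 + 39)/39) = 2.
  m_4 = 39*2 - 39 = 39, d_4 = (2379 - 39^2)/39 = 858/39 = 22, a_4 = floor((48 + 39)/22) = 3.
  m_5 = 22*3 - 39 = 27, d_5 = (2379 - 27^2)/22 = 1650/22 = 75, a_5 = floor((48 + 27)/75) = 1.
  m_6 = 75*1 - 27 = 48, d_6 = (2379 - 48^2)/75 = 75/75 = 1, a_6 = floor((48 + 48)/1) = 96.
  m_7 = 1*96 - 48 = 48, d_7 = (2379 - 48^2)/1 = 75/1 = 75: (m_7, d_7) = (m_1, d_1) = (48, 75), so from here the quotients repeat a_1, ..., a_6; the period length is 6.
Hence the expansion of sqrt(2379) is a_0 = 48 followed by the repeating block 1, 3, 2, 3, 1, 96 (period 6).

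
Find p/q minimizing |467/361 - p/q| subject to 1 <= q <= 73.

Expand x = 467/361 as a continued fraction with the Euclidean algorithm:
  467 = 1*361 + 106, so a_0 = 1.
  361 = 3*106 + 43, so a_1 = 3.
  106 = 2*43 + 20, so a_2 = 2.
  43 = 2*20 + 3, so a_3 = 2.
  20 = 6*3 + 2, so a_4 = 6.
  3 = 1*2 + 1, so a_5 = 1.
  2 = 2*1 + 0, so a_6 = 2.
so x = [1; 3, 2, 2, 6, 1, 2].
Convergents (p_i = a_i*p_{i-1} + p_{i-2}, q_i = a_i*q_{i-1} + q_{i-2} with p_{-2}=0, p_{-1}=1, q_{-2}=1, q_{-1}=0), until the denominator exceeds 73:
  i=0: a_0=1, p_0 = 1*1 + 0 = 1, q_0 = 1*0 + 1 = 1.
  i=1: a_1=3, p_1 = 3*1 + 1 = 4, q_1 = 3*1 + 0 = 3.
  i=2: a_2=2, p_2 = 2*4 + 1 = 9, q_2 = 2*3 + 1 = 7.
  i=3: a_3=2, p_3 = 2*9 + 4 = 22, q_3 = 2*7 + 3 = 17.
  i=4: a_4=6, p_4 = 6*22 + 9 = 141, q_4 = 6*17 + 7 = 109.
q_4 = 109 > 73, so the last convergent with denominator <= 73 is p_3/q_3 = 22/17.
The closest fraction with denominator <= 73 is either p_3/q_3 or the intermediate fraction (k*p_3 + p_2)/(k*q_3 + q_2) with the largest k >= 1 whose denominator stays <= 73; these approach x as k grows, and every other convergent or intermediate fraction in range is farther away.
Largest k: floor((73 - q_2)/q_3) = floor((73 - 7)/17) = 3.
That gives (3*22 + 9)/(3*17 + 7) = 75/58.
Compare the errors: |x - 22/17| = |467*17 - 22*361|/(361*17) = 3/6137, and |x - 75/58| = |467*58 - 75*361|/(361*58) = 11/20938.
Cross-multiplying, 3*20938 = 62814 < 67507 = 11*6137, so 3/6137 is smaller: the convergent 22/17 is closer to x than 75/58.

22/17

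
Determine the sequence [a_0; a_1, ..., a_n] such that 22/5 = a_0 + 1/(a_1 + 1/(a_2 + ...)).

Run the Euclidean algorithm on 22 and 5; the successive quotients are the partial quotients a_0, a_1, ... (each step inverts the fractional part left over by the previous one):
  22 = 4*5 + 2, so a_0 = 4.
  5 = 2*2 + 1, so a_1 = 2.
  2 = 2*1 + 0, so a_2 = 2.
The remainder reaches 0 after 3 divisions, so the expansion has 3 partial quotients, read off in order.

[4; 2, 2]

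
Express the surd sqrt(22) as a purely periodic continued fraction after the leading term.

Write x_i = (sqrt(22) + m_i)/d_i with (m_0, d_0) = (0, 1). a_0 = floor(sqrt(22)) = 4, since 4^2 = 16 <= 22 < 25 = 5^2.
Iterate m_{i+1} = d_i*a_i - m_i, d_{i+1} = (22 - m_{i+1}^2)/d_i, a_{i+1} = floor((a_0 + m_{i+1})/d_{i+1}):
  m_1 = 1*4 - 0 = 4, d_1 = (22 - 4^2)/1 = 6/1 = 6, a_1 = floor((4 + 4)/6) = 1.
  m_2 = 6*1 - 4 = 2, d_2 = (22 - 2^2)/6 = 18/6 = 3, a_2 = floor((4 + 2)/3) = 2.
  m_3 = 3*2 - 2 = 4, d_3 = (22 - 4^2)/3 = 6/3 = 2, a_3 = floor((4 + 4)/2) = 4.
  m_4 = 2*4 - 4 = 4, d_4 = (22 - 4^2)/2 = 6/2 = 3, a_4 = floor((4 + 4)/3) = 2.
  m_5 = 3*2 - 4 = 2, d_5 = (22 - 2^2)/3 = 18/3 = 6, a_5 = floor((4 + 2)/6) = 1.
  m_6 = 6*1 - 2 = 4, d_6 = (22 - 4^2)/6 = 6/6 = 1, a_6 = floor((4 + 4)/1) = 8.
  m_7 = 1*8 - 4 = 4, d_7 = (22 - 4^2)/1 = 6/1 = 6: (m_7, d_7) = (m_1, d_1) = (4, 6), so from here the quotients repeat a_1, ..., a_6; the period length is 6.
Hence the expansion of sqrt(22) is a_0 = 4 followed by the repeating block 1, 2, 4, 2, 1, 8 (period 6).

[4; (1, 2, 4, 2, 1, 8)]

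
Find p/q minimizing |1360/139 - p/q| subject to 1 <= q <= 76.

499/51

Expand x = 1360/139 as a continued fraction with the Euclidean algorithm:
  1360 = 9*139 + 109, so a_0 = 9.
  139 = 1*109 + 30, so a_1 = 1.
  109 = 3*30 + 19, so a_2 = 3.
  30 = 1*19 + 11, so a_3 = 1.
  19 = 1*11 + 8, so a_4 = 1.
  11 = 1*8 + 3, so a_5 = 1.
  8 = 2*3 + 2, so a_6 = 2.
  3 = 1*2 + 1, so a_7 = 1.
  2 = 2*1 + 0, so a_8 = 2.
so x = [9; 1, 3, 1, 1, 1, 2, 1, 2].
Convergents (p_i = a_i*p_{i-1} + p_{i-2}, q_i = a_i*q_{i-1} + q_{i-2} with p_{-2}=0, p_{-1}=1, q_{-2}=1, q_{-1}=0), until the denominator exceeds 76:
  i=0: a_0=9, p_0 = 9*1 + 0 = 9, q_0 = 9*0 + 1 = 1.
  i=1: a_1=1, p_1 = 1*9 + 1 = 10, q_1 = 1*1 + 0 = 1.
  i=2: a_2=3, p_2 = 3*10 + 9 = 39, q_2 = 3*1 + 1 = 4.
  i=3: a_3=1, p_3 = 1*39 + 10 = 49, q_3 = 1*4 + 1 = 5.
  i=4: a_4=1, p_4 = 1*49 + 39 = 88, q_4 = 1*5 + 4 = 9.
  i=5: a_5=1, p_5 = 1*88 + 49 = 137, q_5 = 1*9 + 5 = 14.
  i=6: a_6=2, p_6 = 2*137 + 88 = 362, q_6 = 2*14 + 9 = 37.
  i=7: a_7=1, p_7 = 1*362 + 137 = 499, q_7 = 1*37 + 14 = 51.
  i=8: a_8=2, p_8 = 2*499 + 362 = 1360, q_8 = 2*51 + 37 = 139.
q_8 = 139 > 76, so the last convergent with denominator <= 76 is p_7/q_7 = 499/51.
The closest fraction with denominator <= 76 is either p_7/q_7 or the intermediate fraction (k*p_7 + p_6)/(k*q_7 + q_6) with the largest k >= 1 whose denominator stays <= 76; these approach x as k grows, and every other convergent or intermediate fraction in range is farther away.
Largest k: floor((76 - q_6)/q_7) = floor((76 - 37)/51) = 0.
Since k = 0, no intermediate fraction beyond p_7/q_7 has denominator <= 76, so the convergent 499/51 is the closest (its error is |1360*51 - 499*139|/(139*51) = 1/7089).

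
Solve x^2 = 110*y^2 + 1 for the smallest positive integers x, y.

(x, y) = (21, 2)

First expand sqrt(110) as a continued fraction. With x_i = (sqrt(110) + m_i)/d_i and (m_0, d_0) = (0, 1): a_0 = floor(sqrt(110)) = 10, since 10^2 = 100 <= 110 < 121 = 11^2.
Iterate m_{i+1} = d_i*a_i - m_i, d_{i+1} = (110 - m_{i+1}^2)/d_i, a_{i+1} = floor((a_0 + m_{i+1})/d_{i+1}):
  m_1 = 1*10 - 0 = 10, d_1 = (110 - 10^2)/1 = 10/1 = 10, a_1 = floor((10 + 10)/10) = 2.
  m_2 = 10*2 - 10 = 10, d_2 = (110 - 10^2)/10 = 10/10 = 1, a_2 = floor((10 + 10)/1) = 20.
  m_3 = 1*20 - 10 = 10, d_3 = (110 - 10^2)/1 = 10/1 = 10: (m_3, d_3) = (m_1, d_1) = (10, 10), so from here the quotients repeat a_1, a_2; the period length is 2.
So sqrt(110) = [10; (2, 20)] with period length k = 2.
k is even, so the fundamental solution of x^2 - 110y^2 = 1 is (p_{k-1}, q_{k-1}) = (p_1, q_1); compute convergents through index 1.
Convergents (p_i = a_i*p_{i-1} + p_{i-2}, q_i = a_i*q_{i-1} + q_{i-2} with p_{-2}=0, p_{-1}=1, q_{-2}=1, q_{-1}=0):
  i=0: a_0=10, p_0 = 10*1 + 0 = 10, q_0 = 10*0 + 1 = 1.
  i=1: a_1=2, p_1 = 2*10 + 1 = 21, q_1 = 2*1 + 0 = 2.
Check: 21^2 - 110*2^2 = 441 - 440 = 1, so (x, y) = (21, 2) solves the equation, and by the theorem it is the least positive solution.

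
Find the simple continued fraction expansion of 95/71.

[1; 2, 1, 23]

Run the Euclidean algorithm on 95 and 71; the successive quotients are the partial quotients a_0, a_1, ... (each step inverts the fractional part left over by the previous one):
  95 = 1*71 + 24, so a_0 = 1.
  71 = 2*24 + 23, so a_1 = 2.
  24 = 1*23 + 1, so a_2 = 1.
  23 = 23*1 + 0, so a_3 = 23.
The remainder reaches 0 after 4 divisions, so the expansion has 4 partial quotients, read off in order.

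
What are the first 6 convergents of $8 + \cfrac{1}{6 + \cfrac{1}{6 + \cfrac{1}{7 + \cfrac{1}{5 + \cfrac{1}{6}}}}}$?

8/1, 49/6, 302/37, 2163/265, 11117/1362, 68865/8437

Using the convergent recurrence p_i = a_i*p_{i-1} + p_{i-2}, q_i = a_i*q_{i-1} + q_{i-2} with p_{-2}=0, p_{-1}=1, q_{-2}=1, q_{-1}=0:
  i=0: a_0=8, p_0 = 8*1 + 0 = 8, q_0 = 8*0 + 1 = 1.
  i=1: a_1=6, p_1 = 6*8 + 1 = 49, q_1 = 6*1 + 0 = 6.
  i=2: a_2=6, p_2 = 6*49 + 8 = 302, q_2 = 6*6 + 1 = 37.
  i=3: a_3=7, p_3 = 7*302 + 49 = 2163, q_3 = 7*37 + 6 = 265.
  i=4: a_4=5, p_4 = 5*2163 + 302 = 11117, q_4 = 5*265 + 37 = 1362.
  i=5: a_5=6, p_5 = 6*11117 + 2163 = 68865, q_5 = 6*1362 + 265 = 8437.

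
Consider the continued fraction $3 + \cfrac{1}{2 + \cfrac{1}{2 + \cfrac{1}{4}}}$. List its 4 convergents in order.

3/1, 7/2, 17/5, 75/22

Using the convergent recurrence p_i = a_i*p_{i-1} + p_{i-2}, q_i = a_i*q_{i-1} + q_{i-2} with p_{-2}=0, p_{-1}=1, q_{-2}=1, q_{-1}=0:
  i=0: a_0=3, p_0 = 3*1 + 0 = 3, q_0 = 3*0 + 1 = 1.
  i=1: a_1=2, p_1 = 2*3 + 1 = 7, q_1 = 2*1 + 0 = 2.
  i=2: a_2=2, p_2 = 2*7 + 3 = 17, q_2 = 2*2 + 1 = 5.
  i=3: a_3=4, p_3 = 4*17 + 7 = 75, q_3 = 4*5 + 2 = 22.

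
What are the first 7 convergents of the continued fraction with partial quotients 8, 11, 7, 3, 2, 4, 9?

8/1, 89/11, 631/78, 1982/245, 4595/568, 20362/2517, 187853/23221

Using the convergent recurrence p_i = a_i*p_{i-1} + p_{i-2}, q_i = a_i*q_{i-1} + q_{i-2} with p_{-2}=0, p_{-1}=1, q_{-2}=1, q_{-1}=0:
  i=0: a_0=8, p_0 = 8*1 + 0 = 8, q_0 = 8*0 + 1 = 1.
  i=1: a_1=11, p_1 = 11*8 + 1 = 89, q_1 = 11*1 + 0 = 11.
  i=2: a_2=7, p_2 = 7*89 + 8 = 631, q_2 = 7*11 + 1 = 78.
  i=3: a_3=3, p_3 = 3*631 + 89 = 1982, q_3 = 3*78 + 11 = 245.
  i=4: a_4=2, p_4 = 2*1982 + 631 = 4595, q_4 = 2*245 + 78 = 568.
  i=5: a_5=4, p_5 = 4*4595 + 1982 = 20362, q_5 = 4*568 + 245 = 2517.
  i=6: a_6=9, p_6 = 9*20362 + 4595 = 187853, q_6 = 9*2517 + 568 = 23221.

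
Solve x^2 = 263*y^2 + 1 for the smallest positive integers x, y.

First expand sqrt(263) as a continued fraction. With x_i = (sqrt(263) + m_i)/d_i and (m_0, d_0) = (0, 1): a_0 = floor(sqrt(263)) = 16, since 16^2 = 256 <= 263 < 289 = 17^2.
Iterate m_{i+1} = d_i*a_i - m_i, d_{i+1} = (263 - m_{i+1}^2)/d_i, a_{i+1} = floor((a_0 + m_{i+1})/d_{i+1}):
  m_1 = 1*16 - 0 = 16, d_1 = (263 - 16^2)/1 = 7/1 = 7, a_1 = floor((16 + 16)/7) = 4.
  m_2 = 7*4 - 16 = 12, d_2 = (263 - 12^2)/7 = 119/7 = 17, a_2 = floor((16 + 12)/17) = 1.
  m_3 = 17*1 - 12 = 5, d_3 = (263 - 5^2)/17 = 238/17 = 14, a_3 = floor((16 + 5)/14) = 1.
  m_4 = 14*1 - 5 = 9, d_4 = (263 - 9^2)/14 = 182/14 = 13, a_4 = floor((16 + 9)/13) = 1.
  m_5 = 13*1 - 9 = 4, d_5 = (263 - 4^2)/13 = 247/13 = 19, a_5 = floor((16 + 4)/19) = 1.
  m_6 = 19*1 - 4 = 15, d_6 = (263 - 15^2)/19 = 38/19 = 2, a_6 = floor((16 + 15)/2) = 15.
  m_7 = 2*15 - 15 = 15, d_7 = (263 - 15^2)/2 = 38/2 = 19, a_7 = floor((16 + 15)/19) = 1.
  m_8 = 19*1 - 15 = 4, d_8 = (263 - 4^2)/19 = 247/19 = 13, a_8 = floor((16 + 4)/13) = 1.
  m_9 = 13*1 - 4 = 9, d_9 = (263 - 9^2)/13 = 182/13 = 14, a_9 = floor((16 + 9)/14) = 1.
  m_10 = 14*1 - 9 = 5, d_10 = (263 - 5^2)/14 = 238/14 = 17, a_10 = floor((16 + 5)/17) = 1.
  m_11 = 17*1 - 5 = 12, d_11 = (263 - 12^2)/17 = 119/17 = 7, a_11 = floor((16 + 12)/7) = 4.
  m_12 = 7*4 - 12 = 16, d_12 = (263 - 16^2)/7 = 7/7 = 1, a_12 = floor((16 + 16)/1) = 32.
  m_13 = 1*32 - 16 = 16, d_13 = (263 - 16^2)/1 = 7/1 = 7: (m_13, d_13) = (m_1, d_1) = (16, 7), so from here the quotients repeat a_1, ..., a_12; the period length is 12.
So sqrt(263) = [16; (4, 1, 1, 1, 1, 15, 1, 1, 1, 1, 4, 32)] with period length k = 12.
k is even, so the fundamental solution of x^2 - 263y^2 = 1 is (p_{k-1}, q_{k-1}) = (p_11, q_11); compute convergents through index 11.
Convergents (p_i = a_i*p_{i-1} + p_{i-2}, q_i = a_i*q_{i-1} + q_{i-2} with p_{-2}=0, p_{-1}=1, q_{-2}=1, q_{-1}=0):
  i=0: a_0=16, p_0 = 16*1 + 0 = 16, q_0 = 16*0 + 1 = 1.
  i=1: a_1=4, p_1 = 4*16 + 1 = 65, q_1 = 4*1 + 0 = 4.
  i=2: a_2=1, p_2 = 1*65 + 16 = 81, q_2 = 1*4 + 1 = 5.
  i=3: a_3=1, p_3 = 1*81 + 65 = 146, q_3 = 1*5 + 4 = 9.
  i=4: a_4=1, p_4 = 1*146 + 81 = 227, q_4 = 1*9 + 5 = 14.
  i=5: a_5=1, p_5 = 1*227 + 146 = 373, q_5 = 1*14 + 9 = 23.
  i=6: a_6=15, p_6 = 15*373 + 227 = 5822, q_6 = 15*23 + 14 = 359.
  i=7: a_7=1, p_7 = 1*5822 + 373 = 6195, q_7 = 1*359 + 23 = 382.
  i=8: a_8=1, p_8 = 1*6195 + 5822 = 12017, q_8 = 1*382 + 359 = 741.
  i=9: a_9=1, p_9 = 1*12017 + 6195 = 18212, q_9 = 1*741 + 382 = 1123.
  i=10: a_10=1, p_10 = 1*18212 + 12017 = 30229, q_10 = 1*1123 + 741 = 1864.
  i=11: a_11=4, p_11 = 4*30229 + 18212 = 139128, q_11 = 4*1864 + 1123 = 8579.
Check: 139128^2 - 263*8579^2 = 19356600384 - 19356600383 = 1, so (x, y) = (139128, 8579) solves the equation, and by the theorem it is the least positive solution.

(x, y) = (139128, 8579)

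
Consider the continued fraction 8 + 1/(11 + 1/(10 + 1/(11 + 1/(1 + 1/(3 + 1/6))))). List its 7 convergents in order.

8/1, 89/11, 898/111, 9967/1232, 10865/1343, 42562/5261, 266237/32909

Using the convergent recurrence p_i = a_i*p_{i-1} + p_{i-2}, q_i = a_i*q_{i-1} + q_{i-2} with p_{-2}=0, p_{-1}=1, q_{-2}=1, q_{-1}=0:
  i=0: a_0=8, p_0 = 8*1 + 0 = 8, q_0 = 8*0 + 1 = 1.
  i=1: a_1=11, p_1 = 11*8 + 1 = 89, q_1 = 11*1 + 0 = 11.
  i=2: a_2=10, p_2 = 10*89 + 8 = 898, q_2 = 10*11 + 1 = 111.
  i=3: a_3=11, p_3 = 11*898 + 89 = 9967, q_3 = 11*111 + 11 = 1232.
  i=4: a_4=1, p_4 = 1*9967 + 898 = 10865, q_4 = 1*1232 + 111 = 1343.
  i=5: a_5=3, p_5 = 3*10865 + 9967 = 42562, q_5 = 3*1343 + 1232 = 5261.
  i=6: a_6=6, p_6 = 6*42562 + 10865 = 266237, q_6 = 6*5261 + 1343 = 32909.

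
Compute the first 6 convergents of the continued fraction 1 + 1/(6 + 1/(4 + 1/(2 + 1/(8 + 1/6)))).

Using the convergent recurrence p_i = a_i*p_{i-1} + p_{i-2}, q_i = a_i*q_{i-1} + q_{i-2} with p_{-2}=0, p_{-1}=1, q_{-2}=1, q_{-1}=0:
  i=0: a_0=1, p_0 = 1*1 + 0 = 1, q_0 = 1*0 + 1 = 1.
  i=1: a_1=6, p_1 = 6*1 + 1 = 7, q_1 = 6*1 + 0 = 6.
  i=2: a_2=4, p_2 = 4*7 + 1 = 29, q_2 = 4*6 + 1 = 25.
  i=3: a_3=2, p_3 = 2*29 + 7 = 65, q_3 = 2*25 + 6 = 56.
  i=4: a_4=8, p_4 = 8*65 + 29 = 549, q_4 = 8*56 + 25 = 473.
  i=5: a_5=6, p_5 = 6*549 + 65 = 3359, q_5 = 6*473 + 56 = 2894.

1/1, 7/6, 29/25, 65/56, 549/473, 3359/2894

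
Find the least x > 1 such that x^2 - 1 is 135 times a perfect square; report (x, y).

(x, y) = (244, 21)

First expand sqrt(135) as a continued fraction. With x_i = (sqrt(135) + m_i)/d_i and (m_0, d_0) = (0, 1): a_0 = floor(sqrt(135)) = 11, since 11^2 = 121 <= 135 < 144 = 12^2.
Iterate m_{i+1} = d_i*a_i - m_i, d_{i+1} = (135 - m_{i+1}^2)/d_i, a_{i+1} = floor((a_0 + m_{i+1})/d_{i+1}):
  m_1 = 1*11 - 0 = 11, d_1 = (135 - 11^2)/1 = 14/1 = 14, a_1 = floor((11 + 11)/14) = 1.
  m_2 = 14*1 - 11 = 3, d_2 = (135 - 3^2)/14 = 126/14 = 9, a_2 = floor((11 + 3)/9) = 1.
  m_3 = 9*1 - 3 = 6, d_3 = (135 - 6^2)/9 = 99/9 = 11, a_3 = floor((11 + 6)/11) = 1.
  m_4 = 11*1 - 6 = 5, d_4 = (135 - 5^2)/11 = 110/11 = 10, a_4 = floor((11 + 5)/10) = 1.
  m_5 = 10*1 - 5 = 5, d_5 = (135 - 5^2)/10 = 110/10 = 11, a_5 = floor((11 + 5)/11) = 1.
  m_6 = 11*1 - 5 = 6, d_6 = (135 - 6^2)/11 = 99/11 = 9, a_6 = floor((11 + 6)/9) = 1.
  m_7 = 9*1 - 6 = 3, d_7 = (135 - 3^2)/9 = 126/9 = 14, a_7 = floor((11 + 3)/14) = 1.
  m_8 = 14*1 - 3 = 11, d_8 = (135 - 11^2)/14 = 14/14 = 1, a_8 = floor((11 + 11)/1) = 22.
  m_9 = 1*22 - 11 = 11, d_9 = (135 - 11^2)/1 = 14/1 = 14: (m_9, d_9) = (m_1, d_1) = (11, 14), so from here the quotients repeat a_1, ..., a_8; the period length is 8.
So sqrt(135) = [11; (1, 1, 1, 1, 1, 1, 1, 22)] with period length k = 8.
k is even, so the fundamental solution of x^2 - 135y^2 = 1 is (p_{k-1}, q_{k-1}) = (p_7, q_7); compute convergents through index 7.
Convergents (p_i = a_i*p_{i-1} + p_{i-2}, q_i = a_i*q_{i-1} + q_{i-2} with p_{-2}=0, p_{-1}=1, q_{-2}=1, q_{-1}=0):
  i=0: a_0=11, p_0 = 11*1 + 0 = 11, q_0 = 11*0 + 1 = 1.
  i=1: a_1=1, p_1 = 1*11 + 1 = 12, q_1 = 1*1 + 0 = 1.
  i=2: a_2=1, p_2 = 1*12 + 11 = 23, q_2 = 1*1 + 1 = 2.
  i=3: a_3=1, p_3 = 1*23 + 12 = 35, q_3 = 1*2 + 1 = 3.
  i=4: a_4=1, p_4 = 1*35 + 23 = 58, q_4 = 1*3 + 2 = 5.
  i=5: a_5=1, p_5 = 1*58 + 35 = 93, q_5 = 1*5 + 3 = 8.
  i=6: a_6=1, p_6 = 1*93 + 58 = 151, q_6 = 1*8 + 5 = 13.
  i=7: a_7=1, p_7 = 1*151 + 93 = 244, q_7 = 1*13 + 8 = 21.
Check: 244^2 - 135*21^2 = 59536 - 59535 = 1, so (x, y) = (244, 21) solves the equation, and by the theorem it is the least positive solution.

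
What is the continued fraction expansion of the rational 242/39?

Run the Euclidean algorithm on 242 and 39; the successive quotients are the partial quotients a_0, a_1, ... (each step inverts the fractional part left over by the previous one):
  242 = 6*39 + 8, so a_0 = 6.
  39 = 4*8 + 7, so a_1 = 4.
  8 = 1*7 + 1, so a_2 = 1.
  7 = 7*1 + 0, so a_3 = 7.
The remainder reaches 0 after 4 divisions, so the expansion has 4 partial quotients, read off in order.

[6; 4, 1, 7]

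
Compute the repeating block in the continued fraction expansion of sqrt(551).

Write x_i = (sqrt(551) + m_i)/d_i with (m_0, d_0) = (0, 1). a_0 = floor(sqrt(551)) = 23, since 23^2 = 529 <= 551 < 576 = 24^2.
Iterate m_{i+1} = d_i*a_i - m_i, d_{i+1} = (551 - m_{i+1}^2)/d_i, a_{i+1} = floor((a_0 + m_{i+1})/d_{i+1}):
  m_1 = 1*23 - 0 = 23, d_1 = (551 - 23^2)/1 = 22/1 = 22, a_1 = floor((23 + 23)/22) = 2.
  m_2 = 22*2 - 23 = 21, d_2 = (551 - 21^2)/22 = 110/22 = 5, a_2 = floor((23 + 21)/5) = 8.
  m_3 = 5*8 - 21 = 19, d_3 = (551 - 19^2)/5 = 190/5 = 38, a_3 = floor((23 + 19)/38) = 1.
  m_4 = 38*1 - 19 = 19, d_4 = (551 - 19^2)/38 = 190/38 = 5, a_4 = floor((23 + 19)/5) = 8.
  m_5 = 5*8 - 19 = 21, d_5 = (551 - 21^2)/5 = 110/5 = 22, a_5 = floor((23 + 21)/22) = 2.
  m_6 = 22*2 - 21 = 23, d_6 = (551 - 23^2)/22 = 22/22 = 1, a_6 = floor((23 + 23)/1) = 46.
  m_7 = 1*46 - 23 = 23, d_7 = (551 - 23^2)/1 = 22/1 = 22: (m_7, d_7) = (m_1, d_1) = (23, 22), so from here the quotients repeat a_1, ..., a_6; the period length is 6.
Hence the expansion of sqrt(551) is a_0 = 23 followed by the repeating block 2, 8, 1, 8, 2, 46 (period 6).

[23; (2, 8, 1, 8, 2, 46)]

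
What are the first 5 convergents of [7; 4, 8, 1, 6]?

Using the convergent recurrence p_i = a_i*p_{i-1} + p_{i-2}, q_i = a_i*q_{i-1} + q_{i-2} with p_{-2}=0, p_{-1}=1, q_{-2}=1, q_{-1}=0:
  i=0: a_0=7, p_0 = 7*1 + 0 = 7, q_0 = 7*0 + 1 = 1.
  i=1: a_1=4, p_1 = 4*7 + 1 = 29, q_1 = 4*1 + 0 = 4.
  i=2: a_2=8, p_2 = 8*29 + 7 = 239, q_2 = 8*4 + 1 = 33.
  i=3: a_3=1, p_3 = 1*239 + 29 = 268, q_3 = 1*33 + 4 = 37.
  i=4: a_4=6, p_4 = 6*268 + 239 = 1847, q_4 = 6*37 + 33 = 255.

7/1, 29/4, 239/33, 268/37, 1847/255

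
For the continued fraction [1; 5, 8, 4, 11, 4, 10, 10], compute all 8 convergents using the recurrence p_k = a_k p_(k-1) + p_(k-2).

1/1, 6/5, 49/41, 202/169, 2271/1900, 9286/7769, 95131/79590, 960596/803669

Using the convergent recurrence p_i = a_i*p_{i-1} + p_{i-2}, q_i = a_i*q_{i-1} + q_{i-2} with p_{-2}=0, p_{-1}=1, q_{-2}=1, q_{-1}=0:
  i=0: a_0=1, p_0 = 1*1 + 0 = 1, q_0 = 1*0 + 1 = 1.
  i=1: a_1=5, p_1 = 5*1 + 1 = 6, q_1 = 5*1 + 0 = 5.
  i=2: a_2=8, p_2 = 8*6 + 1 = 49, q_2 = 8*5 + 1 = 41.
  i=3: a_3=4, p_3 = 4*49 + 6 = 202, q_3 = 4*41 + 5 = 169.
  i=4: a_4=11, p_4 = 11*202 + 49 = 2271, q_4 = 11*169 + 41 = 1900.
  i=5: a_5=4, p_5 = 4*2271 + 202 = 9286, q_5 = 4*1900 + 169 = 7769.
  i=6: a_6=10, p_6 = 10*9286 + 2271 = 95131, q_6 = 10*7769 + 1900 = 79590.
  i=7: a_7=10, p_7 = 10*95131 + 9286 = 960596, q_7 = 10*79590 + 7769 = 803669.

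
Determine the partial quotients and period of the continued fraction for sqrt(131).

Write x_i = (sqrt(131) + m_i)/d_i with (m_0, d_0) = (0, 1). a_0 = floor(sqrt(131)) = 11, since 11^2 = 121 <= 131 < 144 = 12^2.
Iterate m_{i+1} = d_i*a_i - m_i, d_{i+1} = (131 - m_{i+1}^2)/d_i, a_{i+1} = floor((a_0 + m_{i+1})/d_{i+1}):
  m_1 = 1*11 - 0 = 11, d_1 = (131 - 11^2)/1 = 10/1 = 10, a_1 = floor((11 + 11)/10) = 2.
  m_2 = 10*2 - 11 = 9, d_2 = (131 - 9^2)/10 = 50/10 = 5, a_2 = floor((11 + 9)/5) = 4.
  m_3 = 5*4 - 9 = 11, d_3 = (131 - 11^2)/5 = 10/5 = 2, a_3 = floor((11 + 11)/2) = 11.
  m_4 = 2*11 - 11 = 11, d_4 = (131 - 11^2)/2 = 10/2 = 5, a_4 = floor((11 + 11)/5) = 4.
  m_5 = 5*4 - 11 = 9, d_5 = (131 - 9^2)/5 = 50/5 = 10, a_5 = floor((11 + 9)/10) = 2.
  m_6 = 10*2 - 9 = 11, d_6 = (131 - 11^2)/10 = 10/10 = 1, a_6 = floor((11 + 11)/1) = 22.
  m_7 = 1*22 - 11 = 11, d_7 = (131 - 11^2)/1 = 10/1 = 10: (m_7, d_7) = (m_1, d_1) = (11, 10), so from here the quotients repeat a_1, ..., a_6; the period length is 6.
Hence the expansion of sqrt(131) is a_0 = 11 followed by the repeating block 2, 4, 11, 4, 2, 22 (period 6).

[11; (2, 4, 11, 4, 2, 22)]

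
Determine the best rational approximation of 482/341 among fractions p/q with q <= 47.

Expand x = 482/341 as a continued fraction with the Euclidean algorithm:
  482 = 1*341 + 141, so a_0 = 1.
  341 = 2*141 + 59, so a_1 = 2.
  141 = 2*59 + 23, so a_2 = 2.
  59 = 2*23 + 13, so a_3 = 2.
  23 = 1*13 + 10, so a_4 = 1.
  13 = 1*10 + 3, so a_5 = 1.
  10 = 3*3 + 1, so a_6 = 3.
  3 = 3*1 + 0, so a_7 = 3.
so x = [1; 2, 2, 2, 1, 1, 3, 3].
Convergents (p_i = a_i*p_{i-1} + p_{i-2}, q_i = a_i*q_{i-1} + q_{i-2} with p_{-2}=0, p_{-1}=1, q_{-2}=1, q_{-1}=0), until the denominator exceeds 47:
  i=0: a_0=1, p_0 = 1*1 + 0 = 1, q_0 = 1*0 + 1 = 1.
  i=1: a_1=2, p_1 = 2*1 + 1 = 3, q_1 = 2*1 + 0 = 2.
  i=2: a_2=2, p_2 = 2*3 + 1 = 7, q_2 = 2*2 + 1 = 5.
  i=3: a_3=2, p_3 = 2*7 + 3 = 17, q_3 = 2*5 + 2 = 12.
  i=4: a_4=1, p_4 = 1*17 + 7 = 24, q_4 = 1*12 + 5 = 17.
  i=5: a_5=1, p_5 = 1*24 + 17 = 41, q_5 = 1*17 + 12 = 29.
  i=6: a_6=3, p_6 = 3*41 + 24 = 147, q_6 = 3*29 + 17 = 104.
q_6 = 104 > 47, so the last convergent with denominator <= 47 is p_5/q_5 = 41/29.
The closest fraction with denominator <= 47 is either p_5/q_5 or the intermediate fraction (k*p_5 + p_4)/(k*q_5 + q_4) with the largest k >= 1 whose denominator stays <= 47; these approach x as k grows, and every other convergent or intermediate fraction in range is farther away.
Largest k: floor((47 - q_4)/q_5) = floor((47 - 17)/29) = 1.
That gives (1*41 + 24)/(1*29 + 17) = 65/46.
Compare the errors: |x - 41/29| = |482*29 - 41*341|/(341*29) = 3/9889, and |x - 65/46| = |482*46 - 65*341|/(341*46) = 7/15686.
Cross-multiplying, 3*15686 = 47058 < 69223 = 7*9889, so 3/9889 is smaller: the convergent 41/29 is closer to x than 65/46.

41/29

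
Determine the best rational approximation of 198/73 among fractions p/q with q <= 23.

19/7

Expand x = 198/73 as a continued fraction with the Euclidean algorithm:
  198 = 2*73 + 52, so a_0 = 2.
  73 = 1*52 + 21, so a_1 = 1.
  52 = 2*21 + 10, so a_2 = 2.
  21 = 2*10 + 1, so a_3 = 2.
  10 = 10*1 + 0, so a_4 = 10.
so x = [2; 1, 2, 2, 10].
Convergents (p_i = a_i*p_{i-1} + p_{i-2}, q_i = a_i*q_{i-1} + q_{i-2} with p_{-2}=0, p_{-1}=1, q_{-2}=1, q_{-1}=0), until the denominator exceeds 23:
  i=0: a_0=2, p_0 = 2*1 + 0 = 2, q_0 = 2*0 + 1 = 1.
  i=1: a_1=1, p_1 = 1*2 + 1 = 3, q_1 = 1*1 + 0 = 1.
  i=2: a_2=2, p_2 = 2*3 + 2 = 8, q_2 = 2*1 + 1 = 3.
  i=3: a_3=2, p_3 = 2*8 + 3 = 19, q_3 = 2*3 + 1 = 7.
  i=4: a_4=10, p_4 = 10*19 + 8 = 198, q_4 = 10*7 + 3 = 73.
q_4 = 73 > 23, so the last convergent with denominator <= 23 is p_3/q_3 = 19/7.
The closest fraction with denominator <= 23 is either p_3/q_3 or the intermediate fraction (k*p_3 + p_2)/(k*q_3 + q_2) with the largest k >= 1 whose denominator stays <= 23; these approach x as k grows, and every other convergent or intermediate fraction in range is farther away.
Largest k: floor((23 - q_2)/q_3) = floor((23 - 3)/7) = 2.
That gives (2*19 + 8)/(2*7 + 3) = 46/17.
Compare the errors: |x - 19/7| = |198*7 - 19*73|/(73*7) = 1/511, and |x - 46/17| = |198*17 - 46*73|/(73*17) = 8/1241.
Cross-multiplying, 1*1241 = 1241 < 4088 = 8*511, so 1/511 is smaller: the convergent 19/7 is closer to x than 46/17.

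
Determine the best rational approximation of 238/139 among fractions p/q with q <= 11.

12/7

Expand x = 238/139 as a continued fraction with the Euclidean algorithm:
  238 = 1*139 + 99, so a_0 = 1.
  139 = 1*99 + 40, so a_1 = 1.
  99 = 2*40 + 19, so a_2 = 2.
  40 = 2*19 + 2, so a_3 = 2.
  19 = 9*2 + 1, so a_4 = 9.
  2 = 2*1 + 0, so a_5 = 2.
so x = [1; 1, 2, 2, 9, 2].
Convergents (p_i = a_i*p_{i-1} + p_{i-2}, q_i = a_i*q_{i-1} + q_{i-2} with p_{-2}=0, p_{-1}=1, q_{-2}=1, q_{-1}=0), until the denominator exceeds 11:
  i=0: a_0=1, p_0 = 1*1 + 0 = 1, q_0 = 1*0 + 1 = 1.
  i=1: a_1=1, p_1 = 1*1 + 1 = 2, q_1 = 1*1 + 0 = 1.
  i=2: a_2=2, p_2 = 2*2 + 1 = 5, q_2 = 2*1 + 1 = 3.
  i=3: a_3=2, p_3 = 2*5 + 2 = 12, q_3 = 2*3 + 1 = 7.
  i=4: a_4=9, p_4 = 9*12 + 5 = 113, q_4 = 9*7 + 3 = 66.
q_4 = 66 > 11, so the last convergent with denominator <= 11 is p_3/q_3 = 12/7.
The closest fraction with denominator <= 11 is either p_3/q_3 or the intermediate fraction (k*p_3 + p_2)/(k*q_3 + q_2) with the largest k >= 1 whose denominator stays <= 11; these approach x as k grows, and every other convergent or intermediate fraction in range is farther away.
Largest k: floor((11 - q_2)/q_3) = floor((11 - 3)/7) = 1.
That gives (1*12 + 5)/(1*7 + 3) = 17/10.
Compare the errors: |x - 12/7| = |238*7 - 12*139|/(139*7) = 2/973, and |x - 17/10| = |238*10 - 17*139|/(139*10) = 17/1390.
Cross-multiplying, 2*1390 = 2780 < 16541 = 17*973, so 2/973 is smaller: the convergent 12/7 is closer to x than 17/10.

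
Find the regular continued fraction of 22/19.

Run the Euclidean algorithm on 22 and 19; the successive quotients are the partial quotients a_0, a_1, ... (each step inverts the fractional part left over by the previous one):
  22 = 1*19 + 3, so a_0 = 1.
  19 = 6*3 + 1, so a_1 = 6.
  3 = 3*1 + 0, so a_2 = 3.
The remainder reaches 0 after 3 divisions, so the expansion has 3 partial quotients, read off in order.

[1; 6, 3]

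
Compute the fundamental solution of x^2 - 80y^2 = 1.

(x, y) = (9, 1)

First expand sqrt(80) as a continued fraction. With x_i = (sqrt(80) + m_i)/d_i and (m_0, d_0) = (0, 1): a_0 = floor(sqrt(80)) = 8, since 8^2 = 64 <= 80 < 81 = 9^2.
Iterate m_{i+1} = d_i*a_i - m_i, d_{i+1} = (80 - m_{i+1}^2)/d_i, a_{i+1} = floor((a_0 + m_{i+1})/d_{i+1}):
  m_1 = 1*8 - 0 = 8, d_1 = (80 - 8^2)/1 = 16/1 = 16, a_1 = floor((8 + 8)/16) = 1.
  m_2 = 16*1 - 8 = 8, d_2 = (80 - 8^2)/16 = 16/16 = 1, a_2 = floor((8 + 8)/1) = 16.
  m_3 = 1*16 - 8 = 8, d_3 = (80 - 8^2)/1 = 16/1 = 16: (m_3, d_3) = (m_1, d_1) = (8, 16), so from here the quotients repeat a_1, a_2; the period length is 2.
So sqrt(80) = [8; (1, 16)] with period length k = 2.
k is even, so the fundamental solution of x^2 - 80y^2 = 1 is (p_{k-1}, q_{k-1}) = (p_1, q_1); compute convergents through index 1.
Convergents (p_i = a_i*p_{i-1} + p_{i-2}, q_i = a_i*q_{i-1} + q_{i-2} with p_{-2}=0, p_{-1}=1, q_{-2}=1, q_{-1}=0):
  i=0: a_0=8, p_0 = 8*1 + 0 = 8, q_0 = 8*0 + 1 = 1.
  i=1: a_1=1, p_1 = 1*8 + 1 = 9, q_1 = 1*1 + 0 = 1.
Check: 9^2 - 80*1^2 = 81 - 80 = 1, so (x, y) = (9, 1) solves the equation, and by the theorem it is the least positive solution.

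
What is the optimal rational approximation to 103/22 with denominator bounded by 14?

Expand x = 103/22 as a continued fraction with the Euclidean algorithm:
  103 = 4*22 + 15, so a_0 = 4.
  22 = 1*15 + 7, so a_1 = 1.
  15 = 2*7 + 1, so a_2 = 2.
  7 = 7*1 + 0, so a_3 = 7.
so x = [4; 1, 2, 7].
Convergents (p_i = a_i*p_{i-1} + p_{i-2}, q_i = a_i*q_{i-1} + q_{i-2} with p_{-2}=0, p_{-1}=1, q_{-2}=1, q_{-1}=0), until the denominator exceeds 14:
  i=0: a_0=4, p_0 = 4*1 + 0 = 4, q_0 = 4*0 + 1 = 1.
  i=1: a_1=1, p_1 = 1*4 + 1 = 5, q_1 = 1*1 + 0 = 1.
  i=2: a_2=2, p_2 = 2*5 + 4 = 14, q_2 = 2*1 + 1 = 3.
  i=3: a_3=7, p_3 = 7*14 + 5 = 103, q_3 = 7*3 + 1 = 22.
q_3 = 22 > 14, so the last convergent with denominator <= 14 is p_2/q_2 = 14/3.
The closest fraction with denominator <= 14 is either p_2/q_2 or the intermediate fraction (k*p_2 + p_1)/(k*q_2 + q_1) with the largest k >= 1 whose denominator stays <= 14; these approach x as k grows, and every other convergent or intermediate fraction in range is farther away.
Largest k: floor((14 - q_1)/q_2) = floor((14 - 1)/3) = 4.
That gives (4*14 + 5)/(4*3 + 1) = 61/13.
Compare the errors: |x - 14/3| = |103*3 - 14*22|/(22*3) = 1/66, and |x - 61/13| = |103*13 - 61*22|/(22*13) = 3/286.
Cross-multiplying, 3*66 = 198 < 286 = 1*286, so 3/286 is smaller: the intermediate fraction 61/13 is closer to x than 14/3.

61/13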